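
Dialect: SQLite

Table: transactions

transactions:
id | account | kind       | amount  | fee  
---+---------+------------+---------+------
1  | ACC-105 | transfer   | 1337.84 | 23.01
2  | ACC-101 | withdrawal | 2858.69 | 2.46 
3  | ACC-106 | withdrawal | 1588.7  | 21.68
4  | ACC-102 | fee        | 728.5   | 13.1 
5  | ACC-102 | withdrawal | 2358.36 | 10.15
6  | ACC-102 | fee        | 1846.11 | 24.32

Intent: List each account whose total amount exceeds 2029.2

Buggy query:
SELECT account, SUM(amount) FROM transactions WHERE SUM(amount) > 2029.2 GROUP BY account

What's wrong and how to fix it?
Bug: Aggregate functions cannot appear in a WHERE clause

Fix: Use HAVING (which filters groups after aggregation) instead of WHERE

Corrected query:
SELECT account, SUM(amount) FROM transactions GROUP BY account HAVING SUM(amount) > 2029.2

Result:
account | SUM(amount)
--------+------------
ACC-101 | 2858.69    
ACC-102 | 4932.97    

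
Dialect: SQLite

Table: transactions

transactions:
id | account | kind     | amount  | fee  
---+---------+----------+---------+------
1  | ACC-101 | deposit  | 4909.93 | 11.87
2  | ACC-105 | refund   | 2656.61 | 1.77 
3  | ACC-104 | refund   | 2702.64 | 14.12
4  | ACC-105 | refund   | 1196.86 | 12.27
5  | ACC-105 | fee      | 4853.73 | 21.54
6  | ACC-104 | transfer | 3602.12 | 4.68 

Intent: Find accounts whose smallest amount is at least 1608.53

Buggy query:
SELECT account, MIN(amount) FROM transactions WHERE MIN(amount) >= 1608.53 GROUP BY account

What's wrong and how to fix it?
Bug: MIN() in WHERE is a misuse of aggregate

Fix: Use HAVING for the per-group MIN condition

Corrected query:
SELECT account, MIN(amount) FROM transactions GROUP BY account HAVING MIN(amount) >= 1608.53

Result:
account | MIN(amount)
--------+------------
ACC-101 | 4909.93    
ACC-104 | 2702.64    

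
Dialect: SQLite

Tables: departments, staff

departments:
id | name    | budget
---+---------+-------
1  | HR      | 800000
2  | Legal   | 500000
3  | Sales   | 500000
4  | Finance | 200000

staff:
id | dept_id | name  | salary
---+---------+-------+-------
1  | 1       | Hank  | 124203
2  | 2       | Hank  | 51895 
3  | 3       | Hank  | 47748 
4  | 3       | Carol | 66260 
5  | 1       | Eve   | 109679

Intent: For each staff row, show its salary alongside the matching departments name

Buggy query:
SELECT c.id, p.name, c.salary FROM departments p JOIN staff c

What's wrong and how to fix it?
Bug: Missing join condition: each staff row is matched to all departments rows instead of just its own

Fix: Add ON c.dept_id = p.id to the JOIN

Corrected query:
SELECT c.id, p.name, c.salary FROM departments p JOIN staff c ON c.dept_id = p.id

Result:
id | name  | salary
---+-------+-------
1  | HR    | 124203
2  | Legal | 51895 
3  | Sales | 47748 
4  | Sales | 66260 
5  | HR    | 109679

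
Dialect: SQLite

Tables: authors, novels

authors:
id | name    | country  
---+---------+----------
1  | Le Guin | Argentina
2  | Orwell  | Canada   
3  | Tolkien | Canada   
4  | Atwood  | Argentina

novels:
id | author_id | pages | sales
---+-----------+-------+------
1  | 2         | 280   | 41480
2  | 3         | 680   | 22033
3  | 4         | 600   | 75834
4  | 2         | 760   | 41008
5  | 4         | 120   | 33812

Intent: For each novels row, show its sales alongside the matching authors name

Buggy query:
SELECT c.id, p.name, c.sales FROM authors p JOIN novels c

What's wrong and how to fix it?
Bug: JOIN with no ON clause produces a cartesian product; every novels row pairs with every authors row

Fix: Specify the join condition linking the foreign key to the parent id

Corrected query:
SELECT c.id, p.name, c.sales FROM authors p JOIN novels c ON c.author_id = p.id

Result:
id | name    | sales
---+---------+------
1  | Orwell  | 41480
2  | Tolkien | 22033
3  | Atwood  | 75834
4  | Orwell  | 41008
5  | Atwood  | 33812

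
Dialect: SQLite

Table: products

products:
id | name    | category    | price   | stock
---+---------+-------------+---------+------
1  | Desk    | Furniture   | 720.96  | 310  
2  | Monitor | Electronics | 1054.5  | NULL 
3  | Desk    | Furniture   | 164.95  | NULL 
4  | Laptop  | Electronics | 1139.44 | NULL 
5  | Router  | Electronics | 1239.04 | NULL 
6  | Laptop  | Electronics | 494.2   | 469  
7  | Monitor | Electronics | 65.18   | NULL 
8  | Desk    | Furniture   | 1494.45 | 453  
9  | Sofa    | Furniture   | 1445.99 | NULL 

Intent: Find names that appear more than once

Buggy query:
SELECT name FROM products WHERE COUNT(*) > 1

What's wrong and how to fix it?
Bug: WHERE can't reference COUNT(*); aggregates are computed after WHERE

Fix: Group first, then use HAVING for the count condition

Corrected query:
SELECT name FROM products GROUP BY name HAVING COUNT(*) > 1

Result:
name   
-------
Desk   
Laptop 
Monitor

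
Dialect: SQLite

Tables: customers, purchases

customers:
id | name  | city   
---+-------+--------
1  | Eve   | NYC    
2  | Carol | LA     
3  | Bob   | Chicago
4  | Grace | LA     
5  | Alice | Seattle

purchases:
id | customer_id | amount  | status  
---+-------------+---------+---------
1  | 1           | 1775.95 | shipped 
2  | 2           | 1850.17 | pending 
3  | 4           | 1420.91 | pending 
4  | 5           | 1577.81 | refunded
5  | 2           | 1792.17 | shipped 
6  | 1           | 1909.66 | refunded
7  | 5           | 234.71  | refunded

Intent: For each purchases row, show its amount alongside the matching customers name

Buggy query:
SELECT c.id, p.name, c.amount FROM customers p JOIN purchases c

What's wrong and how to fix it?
Bug: Missing join condition: each purchases row is matched to all customers rows instead of just its own

Fix: Specify the join condition linking the foreign key to the parent id

Corrected query:
SELECT c.id, p.name, c.amount FROM customers p JOIN purchases c ON c.customer_id = p.id

Result:
id | name  | amount 
---+-------+--------
1  | Eve   | 1775.95
2  | Carol | 1850.17
3  | Grace | 1420.91
4  | Alice | 1577.81
5  | Carol | 1792.17
6  | Eve   | 1909.66
7  | Alice | 234.71 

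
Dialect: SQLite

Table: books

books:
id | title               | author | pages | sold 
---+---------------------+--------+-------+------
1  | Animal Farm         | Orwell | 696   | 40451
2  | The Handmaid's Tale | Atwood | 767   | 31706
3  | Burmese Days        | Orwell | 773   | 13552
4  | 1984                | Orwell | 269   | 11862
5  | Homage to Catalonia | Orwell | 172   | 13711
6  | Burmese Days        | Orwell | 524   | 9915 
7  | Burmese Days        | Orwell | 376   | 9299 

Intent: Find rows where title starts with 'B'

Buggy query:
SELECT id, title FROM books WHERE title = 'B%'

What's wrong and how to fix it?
Bug: '=' compares the literal string including the % character; pattern matching needs LIKE

Fix: Use LIKE for wildcard pattern matching

Corrected query:
SELECT id, title FROM books WHERE title LIKE 'B%'

Result:
id | title       
---+-------------
3  | Burmese Days
6  | Burmese Days
7  | Burmese Days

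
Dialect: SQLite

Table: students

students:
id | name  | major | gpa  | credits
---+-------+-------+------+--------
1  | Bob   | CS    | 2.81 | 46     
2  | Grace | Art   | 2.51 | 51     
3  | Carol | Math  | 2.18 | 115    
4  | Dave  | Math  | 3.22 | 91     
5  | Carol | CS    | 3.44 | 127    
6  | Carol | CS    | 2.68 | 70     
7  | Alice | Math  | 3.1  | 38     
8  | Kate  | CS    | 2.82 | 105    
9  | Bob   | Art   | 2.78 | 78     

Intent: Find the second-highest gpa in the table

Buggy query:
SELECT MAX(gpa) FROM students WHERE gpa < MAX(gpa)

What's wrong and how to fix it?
Bug: MAX(gpa) on the right of the comparison is an aggregate-in-WHERE error

Fix: Compute the overall MAX in a subquery, then take MAX of rows below it

Corrected query:
SELECT MAX(gpa) FROM students WHERE gpa < (SELECT MAX(gpa) FROM students)

Result:
MAX(gpa)
--------
3.22    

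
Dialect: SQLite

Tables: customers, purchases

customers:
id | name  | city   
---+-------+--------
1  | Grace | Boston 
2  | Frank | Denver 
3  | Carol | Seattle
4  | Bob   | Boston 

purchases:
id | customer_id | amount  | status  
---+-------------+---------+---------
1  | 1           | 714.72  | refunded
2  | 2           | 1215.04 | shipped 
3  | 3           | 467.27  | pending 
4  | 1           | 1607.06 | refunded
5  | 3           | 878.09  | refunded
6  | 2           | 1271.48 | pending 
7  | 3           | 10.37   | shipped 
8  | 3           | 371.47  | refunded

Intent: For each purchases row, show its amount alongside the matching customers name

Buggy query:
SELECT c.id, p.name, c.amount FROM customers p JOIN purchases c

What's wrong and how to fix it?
Bug: Missing join condition: each purchases row is matched to all customers rows instead of just its own

Fix: Add ON c.customer_id = p.id to the JOIN

Corrected query:
SELECT c.id, p.name, c.amount FROM customers p JOIN purchases c ON c.customer_id = p.id

Result:
id | name  | amount 
---+-------+--------
1  | Grace | 714.72 
2  | Frank | 1215.04
3  | Carol | 467.27 
4  | Grace | 1607.06
5  | Carol | 878.09 
6  | Frank | 1271.48
7  | Carol | 10.37  
8  | Carol | 371.47 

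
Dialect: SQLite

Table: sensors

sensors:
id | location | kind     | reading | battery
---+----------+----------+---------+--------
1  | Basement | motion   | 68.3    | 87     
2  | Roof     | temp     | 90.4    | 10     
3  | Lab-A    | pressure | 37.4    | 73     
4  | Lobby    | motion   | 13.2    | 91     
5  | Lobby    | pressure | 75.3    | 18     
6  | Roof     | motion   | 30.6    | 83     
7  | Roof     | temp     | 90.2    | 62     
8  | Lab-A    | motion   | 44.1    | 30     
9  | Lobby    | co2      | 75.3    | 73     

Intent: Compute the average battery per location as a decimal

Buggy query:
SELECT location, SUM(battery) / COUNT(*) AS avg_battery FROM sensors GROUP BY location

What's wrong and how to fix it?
Bug: SUM(battery) and COUNT(*) are both integers; the division truncates the fractional part

Fix: Multiply by 1.0 (or CAST to REAL) to force floating-point division

Corrected query:
SELECT location, SUM(battery) * 1.0 / COUNT(*) AS avg_battery FROM sensors GROUP BY location

Result:
location | avg_battery
---------+------------
Basement | 87         
Lab-A    | 51.5       
Lobby    | 60.666667  
Roof     | 51.666667  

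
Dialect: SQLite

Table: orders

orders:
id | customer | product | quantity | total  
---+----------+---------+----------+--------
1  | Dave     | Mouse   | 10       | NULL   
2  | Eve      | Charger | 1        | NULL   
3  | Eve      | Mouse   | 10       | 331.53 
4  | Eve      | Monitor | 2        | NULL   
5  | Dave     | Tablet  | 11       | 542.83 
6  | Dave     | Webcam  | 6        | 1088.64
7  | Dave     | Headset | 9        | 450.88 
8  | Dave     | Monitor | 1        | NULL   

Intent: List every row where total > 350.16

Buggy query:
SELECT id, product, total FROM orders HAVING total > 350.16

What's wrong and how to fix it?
Bug: HAVING filters the output of aggregation, but this query has no GROUP BY and no aggregate functions, so SQLite rejects it (HAVING clause on a non-aggregate query); the condition here is per row

Fix: Use WHERE for row-level filtering

Corrected query:
SELECT id, product, total FROM orders WHERE total > 350.16

Result:
id | product | total  
---+---------+--------
5  | Tablet  | 542.83 
6  | Webcam  | 1088.64
7  | Headset | 450.88 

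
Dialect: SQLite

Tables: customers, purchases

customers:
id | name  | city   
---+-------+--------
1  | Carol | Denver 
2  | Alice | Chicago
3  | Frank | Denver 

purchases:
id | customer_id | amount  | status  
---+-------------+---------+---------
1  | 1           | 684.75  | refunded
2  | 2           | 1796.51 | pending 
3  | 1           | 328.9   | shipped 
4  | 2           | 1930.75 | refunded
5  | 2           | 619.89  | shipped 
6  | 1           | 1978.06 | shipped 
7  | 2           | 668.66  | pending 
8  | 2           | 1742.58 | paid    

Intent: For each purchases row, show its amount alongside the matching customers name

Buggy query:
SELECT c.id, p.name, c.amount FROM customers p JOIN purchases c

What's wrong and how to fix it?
Bug: JOIN with no ON clause produces a cartesian product; every purchases row pairs with every customers row

Fix: Specify the join condition linking the foreign key to the parent id

Corrected query:
SELECT c.id, p.name, c.amount FROM customers p JOIN purchases c ON c.customer_id = p.id

Result:
id | name  | amount 
---+-------+--------
1  | Carol | 684.75 
2  | Alice | 1796.51
3  | Carol | 328.9  
4  | Alice | 1930.75
5  | Alice | 619.89 
6  | Carol | 1978.06
7  | Alice | 668.66 
8  | Alice | 1742.58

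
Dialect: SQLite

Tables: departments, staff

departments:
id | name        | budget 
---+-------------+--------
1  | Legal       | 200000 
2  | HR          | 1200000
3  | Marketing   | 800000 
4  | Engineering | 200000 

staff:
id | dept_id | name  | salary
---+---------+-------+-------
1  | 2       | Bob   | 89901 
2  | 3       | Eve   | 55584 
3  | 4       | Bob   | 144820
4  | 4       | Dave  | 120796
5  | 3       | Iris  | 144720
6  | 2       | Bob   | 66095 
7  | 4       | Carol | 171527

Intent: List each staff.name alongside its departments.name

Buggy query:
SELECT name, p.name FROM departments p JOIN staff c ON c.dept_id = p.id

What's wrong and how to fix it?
Bug: 'name' exists in both joined tables, so the database can't tell which one is meant

Fix: Prefix ambiguous columns with the table alias

Corrected query:
SELECT c.name, p.name FROM departments p JOIN staff c ON c.dept_id = p.id

Result:
name  | name       
------+------------
Bob   | HR         
Eve   | Marketing  
Bob   | Engineering
Dave  | Engineering
Iris  | Marketing  
Bob   | HR         
Carol | Engineering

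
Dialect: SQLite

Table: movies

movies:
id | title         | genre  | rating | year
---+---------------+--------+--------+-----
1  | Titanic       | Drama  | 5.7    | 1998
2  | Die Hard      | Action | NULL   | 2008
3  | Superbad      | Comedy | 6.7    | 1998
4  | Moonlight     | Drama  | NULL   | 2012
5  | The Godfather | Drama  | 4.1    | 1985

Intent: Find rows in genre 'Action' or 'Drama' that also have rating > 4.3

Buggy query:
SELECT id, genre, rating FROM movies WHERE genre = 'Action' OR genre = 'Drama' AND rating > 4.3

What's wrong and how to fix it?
Bug: AND binds tighter than OR, so this parses as genre = 'Action' OR (genre = 'Drama' AND rating > 4.3)

Fix: Add parentheses around the OR so the AND applies to both alternatives

Corrected query:
SELECT id, genre, rating FROM movies WHERE (genre = 'Action' OR genre = 'Drama') AND rating > 4.3

Result:
id | genre | rating
---+-------+-------
1  | Drama | 5.7   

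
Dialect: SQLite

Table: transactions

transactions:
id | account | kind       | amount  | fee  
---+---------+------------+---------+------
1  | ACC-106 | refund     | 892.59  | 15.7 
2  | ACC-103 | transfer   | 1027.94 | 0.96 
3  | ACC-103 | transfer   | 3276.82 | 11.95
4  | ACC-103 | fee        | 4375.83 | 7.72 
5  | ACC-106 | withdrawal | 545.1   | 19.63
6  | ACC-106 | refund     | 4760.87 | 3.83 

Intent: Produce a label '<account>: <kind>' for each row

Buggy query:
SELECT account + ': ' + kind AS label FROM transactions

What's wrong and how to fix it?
Bug: '+' is numeric addition; on text columns SQLite converts them to 0 instead of concatenating

Fix: Replace + with || to concatenate text

Corrected query:
SELECT account || ': ' || kind AS label FROM transactions

Result:
label              
-------------------
ACC-106: refund    
ACC-103: transfer  
ACC-103: transfer  
ACC-103: fee       
ACC-106: withdrawal
ACC-106: refund    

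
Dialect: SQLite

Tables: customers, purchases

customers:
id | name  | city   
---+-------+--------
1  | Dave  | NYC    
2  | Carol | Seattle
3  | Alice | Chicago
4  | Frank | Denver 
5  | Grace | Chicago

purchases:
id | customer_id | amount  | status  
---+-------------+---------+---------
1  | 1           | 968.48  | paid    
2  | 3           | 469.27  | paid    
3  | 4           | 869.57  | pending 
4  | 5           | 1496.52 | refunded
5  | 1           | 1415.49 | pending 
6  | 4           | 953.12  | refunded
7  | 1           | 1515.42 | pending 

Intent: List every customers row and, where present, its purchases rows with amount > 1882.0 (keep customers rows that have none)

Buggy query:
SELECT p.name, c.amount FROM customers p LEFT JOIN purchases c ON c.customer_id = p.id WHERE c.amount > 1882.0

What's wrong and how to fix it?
Bug: Filtering c.amount in WHERE discards the NULL rows produced by LEFT JOIN, turning it into an inner join

Fix: Put 'c.amount > 1882.0' in the JOIN's ON clause instead of WHERE

Corrected query:
SELECT p.name, c.amount FROM customers p LEFT JOIN purchases c ON c.customer_id = p.id AND c.amount > 1882.0

Result:
name  | amount
------+-------
Dave  | NULL  
Carol | NULL  
Alice | NULL  
Frank | NULL  
Grace | NULL  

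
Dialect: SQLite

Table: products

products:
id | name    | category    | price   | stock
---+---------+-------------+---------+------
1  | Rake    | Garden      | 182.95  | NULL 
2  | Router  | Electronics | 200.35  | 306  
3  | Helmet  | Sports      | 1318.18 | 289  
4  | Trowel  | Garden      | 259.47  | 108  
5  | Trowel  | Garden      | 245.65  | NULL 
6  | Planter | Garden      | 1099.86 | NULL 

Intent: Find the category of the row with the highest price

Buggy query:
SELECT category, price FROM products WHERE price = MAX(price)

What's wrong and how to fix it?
Bug: WHERE is evaluated per row; an aggregate over the whole table isn't defined there

Fix: Use a subquery: WHERE price = (SELECT MAX(price) FROM products)

Corrected query:
SELECT category, price FROM products WHERE price = (SELECT MAX(price) FROM products)

Result:
category | price  
---------+--------
Sports   | 1318.18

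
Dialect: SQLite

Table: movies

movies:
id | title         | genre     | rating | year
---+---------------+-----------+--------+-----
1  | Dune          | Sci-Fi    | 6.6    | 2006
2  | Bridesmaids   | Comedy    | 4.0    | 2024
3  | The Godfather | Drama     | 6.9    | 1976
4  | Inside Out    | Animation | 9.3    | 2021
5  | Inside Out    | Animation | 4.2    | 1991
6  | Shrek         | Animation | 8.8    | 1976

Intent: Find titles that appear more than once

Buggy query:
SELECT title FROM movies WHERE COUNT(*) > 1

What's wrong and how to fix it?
Bug: WHERE can't reference COUNT(*); aggregates are computed after WHERE

Fix: GROUP BY title, then filter groups with HAVING COUNT(*) > 1

Corrected query:
SELECT title FROM movies GROUP BY title HAVING COUNT(*) > 1

Result:
title     
----------
Inside Out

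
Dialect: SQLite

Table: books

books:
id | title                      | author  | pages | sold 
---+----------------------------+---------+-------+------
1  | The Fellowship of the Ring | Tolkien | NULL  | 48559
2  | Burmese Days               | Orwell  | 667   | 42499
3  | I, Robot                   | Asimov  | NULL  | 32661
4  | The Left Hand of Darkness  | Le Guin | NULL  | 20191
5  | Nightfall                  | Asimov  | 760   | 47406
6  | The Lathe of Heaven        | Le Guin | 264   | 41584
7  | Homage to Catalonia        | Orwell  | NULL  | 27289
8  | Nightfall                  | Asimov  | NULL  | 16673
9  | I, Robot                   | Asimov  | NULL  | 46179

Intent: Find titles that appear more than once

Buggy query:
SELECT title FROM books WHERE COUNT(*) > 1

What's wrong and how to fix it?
Bug: COUNT(*) is an aggregate and cannot be used in WHERE

Fix: GROUP BY title, then filter groups with HAVING COUNT(*) > 1

Corrected query:
SELECT title FROM books GROUP BY title HAVING COUNT(*) > 1

Result:
title    
---------
I, Robot 
Nightfall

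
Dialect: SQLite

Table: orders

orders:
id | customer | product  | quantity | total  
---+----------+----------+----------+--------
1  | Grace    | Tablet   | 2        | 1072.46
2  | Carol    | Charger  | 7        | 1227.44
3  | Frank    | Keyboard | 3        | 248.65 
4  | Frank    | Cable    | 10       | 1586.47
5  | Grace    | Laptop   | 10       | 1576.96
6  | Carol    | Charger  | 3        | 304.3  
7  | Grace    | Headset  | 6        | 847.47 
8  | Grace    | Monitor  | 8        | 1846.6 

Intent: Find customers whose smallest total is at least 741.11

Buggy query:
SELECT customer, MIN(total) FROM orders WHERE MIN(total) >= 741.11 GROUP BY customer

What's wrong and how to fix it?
Bug: Aggregates like MIN are computed per group after WHERE runs

Fix: Use HAVING for the per-group MIN condition

Corrected query:
SELECT customer, MIN(total) FROM orders GROUP BY customer HAVING MIN(total) >= 741.11

Result:
customer | MIN(total)
---------+-----------
Grace    | 847.47    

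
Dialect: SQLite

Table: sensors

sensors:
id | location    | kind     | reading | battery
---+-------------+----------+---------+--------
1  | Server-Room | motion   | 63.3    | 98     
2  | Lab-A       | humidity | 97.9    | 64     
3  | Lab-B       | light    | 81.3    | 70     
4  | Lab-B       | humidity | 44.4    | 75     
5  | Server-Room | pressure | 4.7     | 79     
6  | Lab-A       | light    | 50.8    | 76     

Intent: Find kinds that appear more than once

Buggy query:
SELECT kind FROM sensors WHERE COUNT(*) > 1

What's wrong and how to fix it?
Bug: WHERE can't reference COUNT(*); aggregates are computed after WHERE

Fix: Group first, then use HAVING for the count condition

Corrected query:
SELECT kind FROM sensors GROUP BY kind HAVING COUNT(*) > 1

Result:
kind    
--------
humidity
light   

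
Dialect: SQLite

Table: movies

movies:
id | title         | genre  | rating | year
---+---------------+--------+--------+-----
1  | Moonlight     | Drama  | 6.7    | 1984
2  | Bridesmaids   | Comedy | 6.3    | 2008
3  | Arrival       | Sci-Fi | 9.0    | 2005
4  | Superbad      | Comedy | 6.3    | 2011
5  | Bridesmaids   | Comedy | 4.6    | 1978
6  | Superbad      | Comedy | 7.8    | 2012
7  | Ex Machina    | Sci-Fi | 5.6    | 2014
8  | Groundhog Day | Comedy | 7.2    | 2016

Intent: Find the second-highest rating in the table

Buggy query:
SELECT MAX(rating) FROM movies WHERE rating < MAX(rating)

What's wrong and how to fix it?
Bug: MAX(rating) on the right of the comparison is an aggregate-in-WHERE error

Fix: Put the inner MAX in a scalar subquery

Corrected query:
SELECT MAX(rating) FROM movies WHERE rating < (SELECT MAX(rating) FROM movies)

Result:
MAX(rating)
-----------
7.8        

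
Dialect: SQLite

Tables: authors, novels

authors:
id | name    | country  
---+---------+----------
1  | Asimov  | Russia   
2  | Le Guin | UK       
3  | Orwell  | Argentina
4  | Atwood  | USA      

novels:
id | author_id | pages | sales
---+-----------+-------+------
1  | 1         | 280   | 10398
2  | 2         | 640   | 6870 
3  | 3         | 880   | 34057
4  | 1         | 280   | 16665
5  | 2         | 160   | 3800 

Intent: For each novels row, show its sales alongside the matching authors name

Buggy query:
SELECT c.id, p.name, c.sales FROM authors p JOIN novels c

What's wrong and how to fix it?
Bug: JOIN with no ON clause produces a cartesian product; every novels row pairs with every authors row

Fix: Add ON c.author_id = p.id to the JOIN

Corrected query:
SELECT c.id, p.name, c.sales FROM authors p JOIN novels c ON c.author_id = p.id

Result:
id | name    | sales
---+---------+------
1  | Asimov  | 10398
2  | Le Guin | 6870 
3  | Orwell  | 34057
4  | Asimov  | 16665
5  | Le Guin | 3800 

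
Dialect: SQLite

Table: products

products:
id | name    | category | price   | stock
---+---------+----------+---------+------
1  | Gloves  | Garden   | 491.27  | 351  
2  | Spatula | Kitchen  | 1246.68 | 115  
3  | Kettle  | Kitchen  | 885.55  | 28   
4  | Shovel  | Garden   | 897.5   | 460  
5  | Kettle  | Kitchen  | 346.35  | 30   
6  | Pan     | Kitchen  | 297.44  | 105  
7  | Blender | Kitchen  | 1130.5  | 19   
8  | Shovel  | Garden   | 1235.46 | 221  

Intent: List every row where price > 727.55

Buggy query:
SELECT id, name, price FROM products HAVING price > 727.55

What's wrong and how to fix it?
Bug: HAVING filters the output of aggregation, but this query has no GROUP BY and no aggregate functions, so SQLite rejects it (HAVING clause on a non-aggregate query); the condition here is per row

Fix: Replace HAVING with WHERE since the condition applies to individual rows

Corrected query:
SELECT id, name, price FROM products WHERE price > 727.55

Result:
id | name    | price  
---+---------+--------
2  | Spatula | 1246.68
3  | Kettle  | 885.55 
4  | Shovel  | 897.5  
7  | Blender | 1130.5 
8  | Shovel  | 1235.46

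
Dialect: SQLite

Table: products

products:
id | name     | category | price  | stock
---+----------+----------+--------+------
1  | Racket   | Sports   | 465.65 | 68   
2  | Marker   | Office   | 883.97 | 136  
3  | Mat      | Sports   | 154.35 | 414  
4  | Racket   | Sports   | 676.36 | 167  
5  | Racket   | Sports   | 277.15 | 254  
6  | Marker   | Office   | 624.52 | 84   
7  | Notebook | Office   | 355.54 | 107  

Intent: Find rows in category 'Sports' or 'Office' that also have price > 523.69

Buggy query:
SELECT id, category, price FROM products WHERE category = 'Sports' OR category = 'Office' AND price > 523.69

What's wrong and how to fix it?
Bug: AND binds tighter than OR, so this parses as category = 'Sports' OR (category = 'Office' AND price > 523.69)

Fix: Add parentheses around the OR so the AND applies to both alternatives

Corrected query:
SELECT id, category, price FROM products WHERE (category = 'Sports' OR category = 'Office') AND price > 523.69

Result:
id | category | price 
---+----------+-------
2  | Office   | 883.97
4  | Sports   | 676.36
6  | Office   | 624.52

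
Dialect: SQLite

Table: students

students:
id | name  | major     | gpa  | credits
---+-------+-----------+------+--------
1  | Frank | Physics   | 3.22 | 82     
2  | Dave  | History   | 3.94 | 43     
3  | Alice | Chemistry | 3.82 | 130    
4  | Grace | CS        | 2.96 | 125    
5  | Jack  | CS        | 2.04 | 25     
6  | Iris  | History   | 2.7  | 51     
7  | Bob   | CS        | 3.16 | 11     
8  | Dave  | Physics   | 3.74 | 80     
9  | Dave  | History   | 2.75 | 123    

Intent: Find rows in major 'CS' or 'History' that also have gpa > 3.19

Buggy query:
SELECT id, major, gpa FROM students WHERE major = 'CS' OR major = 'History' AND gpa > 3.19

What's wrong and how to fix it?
Bug: AND binds tighter than OR, so this parses as major = 'CS' OR (major = 'History' AND gpa > 3.19)

Fix: Group the OR with parentheses (or use IN), then AND the threshold

Corrected query:
SELECT id, major, gpa FROM students WHERE (major = 'CS' OR major = 'History') AND gpa > 3.19

Result:
id | major   | gpa 
---+---------+-----
2  | History | 3.94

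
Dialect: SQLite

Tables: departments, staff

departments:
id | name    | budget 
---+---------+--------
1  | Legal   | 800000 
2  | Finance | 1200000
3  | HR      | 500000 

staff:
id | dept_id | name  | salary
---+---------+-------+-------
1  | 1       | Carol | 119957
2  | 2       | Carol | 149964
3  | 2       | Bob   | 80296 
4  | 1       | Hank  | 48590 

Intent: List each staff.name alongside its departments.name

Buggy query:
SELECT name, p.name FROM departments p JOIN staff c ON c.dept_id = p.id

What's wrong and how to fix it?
Bug: Both tables have a 'name' column; the unqualified reference is ambiguous

Fix: Qualify the column with its table alias (c.name)

Corrected query:
SELECT c.name, p.name FROM departments p JOIN staff c ON c.dept_id = p.id

Result:
name  | name   
------+--------
Carol | Legal  
Carol | Finance
Bob   | Finance
Hank  | Legal  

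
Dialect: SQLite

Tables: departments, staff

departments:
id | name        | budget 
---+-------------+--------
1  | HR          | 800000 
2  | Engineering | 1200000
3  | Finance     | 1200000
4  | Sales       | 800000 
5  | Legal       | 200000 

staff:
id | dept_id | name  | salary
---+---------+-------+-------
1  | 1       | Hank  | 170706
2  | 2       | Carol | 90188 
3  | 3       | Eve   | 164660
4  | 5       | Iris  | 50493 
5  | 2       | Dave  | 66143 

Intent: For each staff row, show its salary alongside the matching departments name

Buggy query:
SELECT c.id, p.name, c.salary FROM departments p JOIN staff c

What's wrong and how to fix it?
Bug: JOIN with no ON clause produces a cartesian product; every staff row pairs with every departments row

Fix: Specify the join condition linking the foreign key to the parent id

Corrected query:
SELECT c.id, p.name, c.salary FROM departments p JOIN staff c ON c.dept_id = p.id

Result:
id | name        | salary
---+-------------+-------
1  | HR          | 170706
2  | Engineering | 90188 
3  | Finance     | 164660
4  | Legal       | 50493 
5  | Engineering | 66143 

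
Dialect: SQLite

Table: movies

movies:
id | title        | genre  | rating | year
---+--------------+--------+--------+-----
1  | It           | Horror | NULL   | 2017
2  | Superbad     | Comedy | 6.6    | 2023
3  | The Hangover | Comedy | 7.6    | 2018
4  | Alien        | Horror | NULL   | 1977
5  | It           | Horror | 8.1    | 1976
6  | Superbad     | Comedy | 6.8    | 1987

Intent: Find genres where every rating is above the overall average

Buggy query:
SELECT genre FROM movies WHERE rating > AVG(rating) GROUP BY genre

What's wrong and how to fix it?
Bug: AVG() is an aggregate; it can't sit directly in WHERE

Fix: Use a subquery for AVG and a HAVING MIN(...) filter so the condition holds for every row in the group

Corrected query:
SELECT genre FROM movies GROUP BY genre HAVING MIN(rating) > (SELECT AVG(rating) FROM movies)

Result:
genre 
------
Horror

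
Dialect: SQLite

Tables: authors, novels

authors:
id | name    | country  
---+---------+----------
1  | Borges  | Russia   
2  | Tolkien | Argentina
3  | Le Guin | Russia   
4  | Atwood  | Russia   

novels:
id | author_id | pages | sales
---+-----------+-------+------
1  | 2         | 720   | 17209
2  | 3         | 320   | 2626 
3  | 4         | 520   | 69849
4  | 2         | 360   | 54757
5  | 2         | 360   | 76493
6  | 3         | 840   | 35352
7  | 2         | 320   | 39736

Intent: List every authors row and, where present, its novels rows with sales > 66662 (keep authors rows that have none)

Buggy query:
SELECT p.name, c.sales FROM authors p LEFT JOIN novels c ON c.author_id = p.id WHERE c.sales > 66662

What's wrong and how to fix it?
Bug: Filtering c.sales in WHERE discards the NULL rows produced by LEFT JOIN, turning it into an inner join

Fix: Put 'c.sales > 66662' in the JOIN's ON clause instead of WHERE

Corrected query:
SELECT p.name, c.sales FROM authors p LEFT JOIN novels c ON c.author_id = p.id AND c.sales > 66662

Result:
name    | sales
--------+------
Borges  | NULL 
Tolkien | 76493
Le Guin | NULL 
Atwood  | 69849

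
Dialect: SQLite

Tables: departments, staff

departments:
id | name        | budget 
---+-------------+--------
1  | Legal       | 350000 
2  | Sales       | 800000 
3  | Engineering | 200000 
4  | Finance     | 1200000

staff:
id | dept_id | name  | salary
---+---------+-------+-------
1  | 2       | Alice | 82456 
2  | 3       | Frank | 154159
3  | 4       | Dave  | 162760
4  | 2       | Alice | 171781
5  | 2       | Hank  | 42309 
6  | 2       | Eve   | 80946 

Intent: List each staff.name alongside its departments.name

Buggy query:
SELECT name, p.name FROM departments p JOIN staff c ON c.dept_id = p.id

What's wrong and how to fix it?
Bug: Both tables have a 'name' column; the unqualified reference is ambiguous

Fix: Qualify the column with its table alias (c.name)

Corrected query:
SELECT c.name, p.name FROM departments p JOIN staff c ON c.dept_id = p.id

Result:
name  | name       
------+------------
Alice | Sales      
Frank | Engineering
Dave  | Finance    
Alice | Sales      
Hank  | Sales      
Eve   | Sales      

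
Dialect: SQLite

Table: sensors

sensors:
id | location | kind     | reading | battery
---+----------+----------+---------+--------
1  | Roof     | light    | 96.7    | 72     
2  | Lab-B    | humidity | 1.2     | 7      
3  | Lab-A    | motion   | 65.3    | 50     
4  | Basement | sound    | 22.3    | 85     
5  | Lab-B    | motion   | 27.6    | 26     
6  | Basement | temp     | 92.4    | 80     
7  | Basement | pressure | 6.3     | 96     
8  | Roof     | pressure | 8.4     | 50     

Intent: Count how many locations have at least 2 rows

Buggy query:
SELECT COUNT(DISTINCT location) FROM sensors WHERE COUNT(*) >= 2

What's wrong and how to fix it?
Bug: WHERE filters individual rows, not groups, so a group-level COUNT is invalid there

Fix: Group first with HAVING COUNT(*) >= 2, then COUNT the resulting groups

Corrected query:
SELECT COUNT(*) FROM (SELECT location FROM sensors GROUP BY location HAVING COUNT(*) >= 2)

Result:
COUNT(*)
--------
3       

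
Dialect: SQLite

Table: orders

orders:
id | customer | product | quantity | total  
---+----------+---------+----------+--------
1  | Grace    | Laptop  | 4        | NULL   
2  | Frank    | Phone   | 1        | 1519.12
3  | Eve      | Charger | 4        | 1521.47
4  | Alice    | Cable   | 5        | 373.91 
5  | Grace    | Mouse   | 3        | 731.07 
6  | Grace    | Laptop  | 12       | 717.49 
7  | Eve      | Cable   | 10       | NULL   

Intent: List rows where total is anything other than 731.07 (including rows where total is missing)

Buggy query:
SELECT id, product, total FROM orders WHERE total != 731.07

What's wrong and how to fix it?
Bug: 'total != 731.07' is unknown when total is NULL, so NULL rows are silently excluded

Fix: Handle NULL separately with IS NULL alongside the inequality

Corrected query:
SELECT id, product, total FROM orders WHERE total != 731.07 OR total IS NULL

Result:
id | product | total  
---+---------+--------
1  | Laptop  | NULL   
2  | Phone   | 1519.12
3  | Charger | 1521.47
4  | Cable   | 373.91 
6  | Laptop  | 717.49 
7  | Cable   | NULL   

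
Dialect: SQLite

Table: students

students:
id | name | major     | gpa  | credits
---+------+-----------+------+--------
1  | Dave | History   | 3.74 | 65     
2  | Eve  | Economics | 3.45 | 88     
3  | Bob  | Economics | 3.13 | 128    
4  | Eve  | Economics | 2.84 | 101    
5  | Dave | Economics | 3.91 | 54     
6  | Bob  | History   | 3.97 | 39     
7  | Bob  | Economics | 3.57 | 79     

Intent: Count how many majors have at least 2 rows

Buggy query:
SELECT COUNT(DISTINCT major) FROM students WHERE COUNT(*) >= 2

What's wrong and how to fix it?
Bug: WHERE filters individual rows, not groups, so a group-level COUNT is invalid there

Fix: Group first with HAVING COUNT(*) >= 2, then COUNT the resulting groups

Corrected query:
SELECT COUNT(*) FROM (SELECT major FROM students GROUP BY major HAVING COUNT(*) >= 2)

Result:
COUNT(*)
--------
2       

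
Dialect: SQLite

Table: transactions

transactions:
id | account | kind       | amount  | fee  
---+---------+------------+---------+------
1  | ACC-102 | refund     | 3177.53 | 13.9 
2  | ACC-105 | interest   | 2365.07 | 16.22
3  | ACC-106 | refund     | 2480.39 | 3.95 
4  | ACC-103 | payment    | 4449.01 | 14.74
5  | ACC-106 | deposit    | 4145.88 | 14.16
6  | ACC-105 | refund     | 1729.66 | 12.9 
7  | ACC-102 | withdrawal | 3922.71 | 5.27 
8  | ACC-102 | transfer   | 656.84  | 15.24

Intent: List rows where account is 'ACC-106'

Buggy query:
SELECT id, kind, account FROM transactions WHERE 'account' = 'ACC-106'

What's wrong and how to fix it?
Bug: 'account' in single quotes is a string literal, not the column; the comparison is literal-vs-literal and never true

Fix: Reference the column as account without single quotes

Corrected query:
SELECT id, kind, account FROM transactions WHERE account = 'ACC-106'

Result:
id | kind    | account
---+---------+--------
3  | refund  | ACC-106
5  | deposit | ACC-106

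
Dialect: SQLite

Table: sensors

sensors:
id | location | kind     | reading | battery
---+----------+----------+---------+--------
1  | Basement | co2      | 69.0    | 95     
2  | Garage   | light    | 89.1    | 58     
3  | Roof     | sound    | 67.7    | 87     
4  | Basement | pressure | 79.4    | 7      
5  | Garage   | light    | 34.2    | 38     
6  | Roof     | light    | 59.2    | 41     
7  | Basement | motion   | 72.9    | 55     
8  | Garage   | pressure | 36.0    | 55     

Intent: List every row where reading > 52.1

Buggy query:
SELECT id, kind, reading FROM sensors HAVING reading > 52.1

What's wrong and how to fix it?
Bug: HAVING filters the output of aggregation, but this query has no GROUP BY and no aggregate functions, so SQLite rejects it (HAVING clause on a non-aggregate query); the condition here is per row

Fix: Replace HAVING with WHERE since the condition applies to individual rows

Corrected query:
SELECT id, kind, reading FROM sensors WHERE reading > 52.1

Result:
id | kind     | reading
---+----------+--------
1  | co2      | 69     
2  | light    | 89.1   
3  | sound    | 67.7   
4  | pressure | 79.4   
6  | light    | 59.2   
7  | motion   | 72.9   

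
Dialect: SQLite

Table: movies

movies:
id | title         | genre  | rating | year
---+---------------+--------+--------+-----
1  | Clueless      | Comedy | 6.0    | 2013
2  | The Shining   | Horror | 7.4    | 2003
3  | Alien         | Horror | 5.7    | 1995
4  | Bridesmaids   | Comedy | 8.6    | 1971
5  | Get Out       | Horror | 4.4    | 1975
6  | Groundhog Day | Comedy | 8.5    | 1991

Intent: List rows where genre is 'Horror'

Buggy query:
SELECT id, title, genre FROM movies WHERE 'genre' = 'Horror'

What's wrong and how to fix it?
Bug: Single quotes denote string literals in SQL; the column name is being compared as a constant string

Fix: Reference the column as genre without single quotes

Corrected query:
SELECT id, title, genre FROM movies WHERE genre = 'Horror'

Result:
id | title       | genre 
---+-------------+-------
2  | The Shining | Horror
3  | Alien       | Horror
5  | Get Out     | Horror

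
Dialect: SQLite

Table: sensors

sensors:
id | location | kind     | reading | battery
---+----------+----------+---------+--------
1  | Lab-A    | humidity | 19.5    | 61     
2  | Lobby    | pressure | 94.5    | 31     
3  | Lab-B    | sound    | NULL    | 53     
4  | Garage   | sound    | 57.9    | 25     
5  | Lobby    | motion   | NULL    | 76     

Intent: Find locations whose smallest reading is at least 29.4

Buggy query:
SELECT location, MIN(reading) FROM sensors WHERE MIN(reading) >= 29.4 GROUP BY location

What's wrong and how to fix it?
Bug: MIN() in WHERE is a misuse of aggregate

Fix: Replace WHERE with HAVING after the GROUP BY

Corrected query:
SELECT location, MIN(reading) FROM sensors GROUP BY location HAVING MIN(reading) >= 29.4

Result:
location | MIN(reading)
---------+-------------
Garage   | 57.9        
Lobby    | 94.5        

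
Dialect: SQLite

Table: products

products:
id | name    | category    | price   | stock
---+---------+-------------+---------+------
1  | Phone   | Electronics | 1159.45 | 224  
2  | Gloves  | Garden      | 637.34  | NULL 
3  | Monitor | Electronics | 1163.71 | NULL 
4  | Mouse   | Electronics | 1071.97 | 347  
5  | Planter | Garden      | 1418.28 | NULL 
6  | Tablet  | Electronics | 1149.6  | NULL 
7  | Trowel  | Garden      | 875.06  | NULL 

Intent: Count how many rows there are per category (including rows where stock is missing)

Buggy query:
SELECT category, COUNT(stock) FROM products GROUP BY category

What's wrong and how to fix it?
Bug: COUNT(column) counts non-NULL values only; rows with NULL stock aren't counted

Fix: Replace COUNT(stock) with COUNT(*)

Corrected query:
SELECT category, COUNT(*) FROM products GROUP BY category

Result:
category    | COUNT(*)
------------+---------
Electronics | 4       
Garden      | 3       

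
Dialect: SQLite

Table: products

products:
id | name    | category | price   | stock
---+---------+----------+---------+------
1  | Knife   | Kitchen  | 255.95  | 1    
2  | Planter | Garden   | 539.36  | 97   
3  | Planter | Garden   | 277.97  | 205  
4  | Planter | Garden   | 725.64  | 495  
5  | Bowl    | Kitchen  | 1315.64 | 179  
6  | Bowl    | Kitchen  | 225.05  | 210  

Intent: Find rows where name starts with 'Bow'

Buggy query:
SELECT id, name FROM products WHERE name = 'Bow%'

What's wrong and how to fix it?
Bug: '=' compares the literal string including the % character; pattern matching needs LIKE

Fix: Replace '=' with LIKE so 'Bow%' is treated as a pattern

Corrected query:
SELECT id, name FROM products WHERE name LIKE 'Bow%'

Result:
id | name
---+-----
5  | Bowl
6  | Bowl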